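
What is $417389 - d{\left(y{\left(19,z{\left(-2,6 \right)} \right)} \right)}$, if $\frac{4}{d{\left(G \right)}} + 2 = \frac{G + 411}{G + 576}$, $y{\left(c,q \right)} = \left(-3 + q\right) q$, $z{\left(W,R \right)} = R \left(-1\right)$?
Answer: $\frac{22121785}{53} \approx 4.1739 \cdot 10^{5}$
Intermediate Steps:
$z{\left(W,R \right)} = - R$
$y{\left(c,q \right)} = q \left(-3 + q\right)$
$d{\left(G \right)} = \frac{4}{-2 + \frac{411 + G}{576 + G}}$ ($d{\left(G \right)} = \frac{4}{-2 + \frac{G + 411}{G + 576}} = \frac{4}{-2 + \frac{411 + G}{576 + G}}$)
$417389 - d{\left(y{\left(19,z{\left(-2,6 \right)} \right)} \right)} = 417389 - \frac{4 \left(-576 - \left(-1\right) 6 \left(-3 - 6\right)\right)}{741 + \left(-1\right) 6 \left(-3 - 6\right)} = 417389 - \frac{4 \left(-576 - - 6 \left(-3 - 6\right)\right)}{741 - 6 \left(-3 - 6\right)} = 417389 - \frac{4 \left(-576 - \left(-6\right) \left(-9\right)\right)}{741 - -54} = 417389 - \frac{4 \left(-576 - 54\right)}{741 + 54} = 417389 - \frac{4 \left(-576 - 54\right)}{795} = 417389 - 4 \cdot \frac{1}{795} \left(-630\right) = 417389 - - \frac{168}{53} = 417389 + \frac{168}{53} = \frac{22121785}{53}$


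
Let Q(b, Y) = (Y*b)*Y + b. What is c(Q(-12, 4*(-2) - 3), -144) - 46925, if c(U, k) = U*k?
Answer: 163891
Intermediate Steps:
Q(b, Y) = b + b*Y**2 (Q(b, Y) = b*Y**2 + b = b + b*Y**2)
c(Q(-12, 4*(-2) - 3), -144) - 46925 = -12*(1 + (4*(-2) - 3)**2)*(-144) - 46925 = -12*(1 + (-8 - 3)**2)*(-144) - 46925 = -12*(1 + (-11)**2)*(-144) - 46925 = -12*(1 + 121)*(-144) - 46925 = -12*122*(-144) - 46925 = -1464*(-144) - 46925 = 210816 - 46925 = 163891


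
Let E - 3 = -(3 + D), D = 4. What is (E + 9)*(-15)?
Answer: -75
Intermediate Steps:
E = -4 (E = 3 - (3 + 4) = 3 - 1*7 = 3 - 7 = -4)
(E + 9)*(-15) = (-4 + 9)*(-15) = 5*(-15) = -75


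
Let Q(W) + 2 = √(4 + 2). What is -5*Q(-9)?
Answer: 10 - 5*√6 ≈ -2.2474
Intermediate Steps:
Q(W) = -2 + √6 (Q(W) = -2 + √(4 + 2) = -2 + √6)
-5*Q(-9) = -5*(-2 + √6) = 10 - 5*√6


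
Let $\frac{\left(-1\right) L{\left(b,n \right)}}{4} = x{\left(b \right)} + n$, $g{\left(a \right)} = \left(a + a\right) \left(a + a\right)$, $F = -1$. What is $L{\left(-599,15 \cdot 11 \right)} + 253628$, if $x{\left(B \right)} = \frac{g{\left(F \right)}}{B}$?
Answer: $\frac{151527848}{599} \approx 2.5297 \cdot 10^{5}$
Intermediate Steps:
$g{\left(a \right)} = 4 a^{2}$ ($g{\left(a \right)} = 2 a 2 a = 4 a^{2}$)
$x{\left(B \right)} = \frac{4}{B}$ ($x{\left(B \right)} = \frac{4 \left(-1\right)^{2}}{B} = \frac{4 \cdot 1}{B} = \frac{4}{B}$)
$L{\left(b,n \right)} = - \frac{16}{b} - 4 n$ ($L{\left(b,n \right)} = - 4 \left(\frac{4}{b} + n\right) = - 4 \left(n + \frac{4}{b}\right) = - \frac{16}{b} - 4 n$)
$L{\left(-599,15 \cdot 11 \right)} + 253628 = \left(- \frac{16}{-599} - 4 \cdot 15 \cdot 11\right) + 253628 = \left(\left(-16\right) \left(- \frac{1}{599}\right) - 660\right) + 253628 = \left(\frac{16}{599} - 660\right) + 253628 = - \frac{395324}{599} + 253628 = \frac{151527848}{599}$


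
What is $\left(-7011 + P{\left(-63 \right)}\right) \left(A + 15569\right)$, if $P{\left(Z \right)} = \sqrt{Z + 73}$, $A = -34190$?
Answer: $130551831 - 18621 \sqrt{10} \approx 1.3049 \cdot 10^{8}$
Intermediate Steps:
$P{\left(Z \right)} = \sqrt{73 + Z}$
$\left(-7011 + P{\left(-63 \right)}\right) \left(A + 15569\right) = \left(-7011 + \sqrt{73 - 63}\right) \left(-34190 + 15569\right) = \left(-7011 + \sqrt{10}\right) \left(-18621\right) = 130551831 - 18621 \sqrt{10}$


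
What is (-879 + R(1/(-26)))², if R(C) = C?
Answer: 522351025/676 ≈ 7.7271e+5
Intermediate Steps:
(-879 + R(1/(-26)))² = (-879 + 1/(-26))² = (-879 - 1/26)² = (-22855/26)² = 522351025/676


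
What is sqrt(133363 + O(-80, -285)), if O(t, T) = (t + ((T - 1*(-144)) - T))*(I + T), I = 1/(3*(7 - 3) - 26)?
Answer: sqrt(5640803)/7 ≈ 339.29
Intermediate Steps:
I = -1/14 (I = 1/(3*4 - 26) = 1/(12 - 26) = 1/(-14) = -1/14 ≈ -0.071429)
O(t, T) = (144 + t)*(-1/14 + T) (O(t, T) = (t + ((T - 1*(-144)) - T))*(-1/14 + T) = (t + ((T + 144) - T))*(-1/14 + T) = (t + ((144 + T) - T))*(-1/14 + T) = (t + 144)*(-1/14 + T) = (144 + t)*(-1/14 + T))
sqrt(133363 + O(-80, -285)) = sqrt(133363 + (-72/7 + 144*(-285) - 1/14*(-80) - 285*(-80))) = sqrt(133363 + (-72/7 - 41040 + 40/7 + 22800)) = sqrt(133363 - 127712/7) = sqrt(805829/7) = sqrt(5640803)/7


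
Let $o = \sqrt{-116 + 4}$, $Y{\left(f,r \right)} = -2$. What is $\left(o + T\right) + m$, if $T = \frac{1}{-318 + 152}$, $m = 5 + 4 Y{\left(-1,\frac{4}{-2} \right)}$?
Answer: $- \frac{499}{166} + 4 i \sqrt{7} \approx -3.006 + 10.583 i$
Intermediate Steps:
$m = -3$ ($m = 5 + 4 \left(-2\right) = 5 - 8 = -3$)
$o = 4 i \sqrt{7}$ ($o = \sqrt{-112} = 4 i \sqrt{7} \approx 10.583 i$)
$T = - \frac{1}{166}$ ($T = \frac{1}{-166} = - \frac{1}{166} \approx -0.0060241$)
$\left(o + T\right) + m = \left(4 i \sqrt{7} - \frac{1}{166}\right) - 3 = \left(- \frac{1}{166} + 4 i \sqrt{7}\right) - 3 = - \frac{499}{166} + 4 i \sqrt{7}$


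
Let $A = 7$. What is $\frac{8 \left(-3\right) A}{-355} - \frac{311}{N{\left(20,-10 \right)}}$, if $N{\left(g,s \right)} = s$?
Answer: $\frac{22417}{710} \approx 31.573$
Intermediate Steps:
$\frac{8 \left(-3\right) A}{-355} - \frac{311}{N{\left(20,-10 \right)}} = \frac{8 \left(-3\right) 7}{-355} - \frac{311}{-10} = \left(-24\right) 7 \left(- \frac{1}{355}\right) - - \frac{311}{10} = \left(-168\right) \left(- \frac{1}{355}\right) + \frac{311}{10} = \frac{168}{355} + \frac{311}{10} = \frac{22417}{710}$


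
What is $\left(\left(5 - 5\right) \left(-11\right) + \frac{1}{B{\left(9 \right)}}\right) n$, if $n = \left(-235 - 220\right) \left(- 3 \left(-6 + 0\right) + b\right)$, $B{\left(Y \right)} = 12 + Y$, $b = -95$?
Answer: $\frac{5005}{3} \approx 1668.3$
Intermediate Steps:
$n = 35035$ ($n = \left(-235 - 220\right) \left(- 3 \left(-6 + 0\right) - 95\right) = - 455 \left(\left(-3\right) \left(-6\right) - 95\right) = - 455 \left(18 - 95\right) = \left(-455\right) \left(-77\right) = 35035$)
$\left(\left(5 - 5\right) \left(-11\right) + \frac{1}{B{\left(9 \right)}}\right) n = \left(\left(5 - 5\right) \left(-11\right) + \frac{1}{12 + 9}\right) 35035 = \left(0 \left(-11\right) + \frac{1}{21}\right) 35035 = \left(0 + \frac{1}{21}\right) 35035 = \frac{1}{21} \cdot 35035 = \frac{5005}{3}$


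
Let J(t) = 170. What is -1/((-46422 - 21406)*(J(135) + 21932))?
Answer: 1/1499134456 ≈ 6.6705e-10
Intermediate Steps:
-1/((-46422 - 21406)*(J(135) + 21932)) = -1/((-46422 - 21406)*(170 + 21932)) = -1/((-67828*22102)) = -1/(-1499134456) = -1*(-1/1499134456) = 1/1499134456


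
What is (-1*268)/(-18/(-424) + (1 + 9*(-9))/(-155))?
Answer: -1761296/3671 ≈ -479.79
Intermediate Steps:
(-1*268)/(-18/(-424) + (1 + 9*(-9))/(-155)) = -268/(-18*(-1/424) + (1 - 81)*(-1/155)) = -268/(9/212 - 80*(-1/155)) = -268/(9/212 + 16/31) = -268/3671/6572 = -268*6572/3671 = -1761296/3671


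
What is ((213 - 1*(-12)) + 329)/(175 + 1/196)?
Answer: 108584/34301 ≈ 3.1656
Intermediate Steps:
((213 - 1*(-12)) + 329)/(175 + 1/196) = ((213 + 12) + 329)/(175 + 1/196) = (225 + 329)/(34301/196) = 554*(196/34301) = 108584/34301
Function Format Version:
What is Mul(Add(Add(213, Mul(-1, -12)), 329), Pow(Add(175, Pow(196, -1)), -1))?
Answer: Rational(108584, 34301) ≈ 3.1656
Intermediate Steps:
Mul(Add(Add(213, Mul(-1, -12)), 329), Pow(Add(175, Pow(196, -1)), -1)) = Mul(Add(Add(213, 12), 329), Pow(Add(175, Rational(1, 196)), -1)) = Mul(Add(225, 329), Pow(Rational(34301, 196), -1)) = Mul(554, Rational(196, 34301)) = Rational(108584, 34301)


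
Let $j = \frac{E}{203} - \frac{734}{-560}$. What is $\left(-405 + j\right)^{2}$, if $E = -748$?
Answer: $\frac{10942050247129}{65934400} \approx 1.6595 \cdot 10^{5}$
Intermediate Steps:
$j = - \frac{19277}{8120}$ ($j = - \frac{748}{203} - \frac{734}{-560} = \left(-748\right) \frac{1}{203} - - \frac{367}{280} = - \frac{748}{203} + \frac{367}{280} = - \frac{19277}{8120} \approx -2.374$)
$\left(-405 + j\right)^{2} = \left(-405 - \frac{19277}{8120}\right)^{2} = \left(- \frac{3307877}{8120}\right)^{2} = \frac{10942050247129}{65934400}$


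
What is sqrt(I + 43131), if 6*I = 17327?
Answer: sqrt(1656678)/6 ≈ 214.52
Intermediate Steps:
I = 17327/6 (I = (1/6)*17327 = 17327/6 ≈ 2887.8)
sqrt(I + 43131) = sqrt(17327/6 + 43131) = sqrt(276113/6) = sqrt(1656678)/6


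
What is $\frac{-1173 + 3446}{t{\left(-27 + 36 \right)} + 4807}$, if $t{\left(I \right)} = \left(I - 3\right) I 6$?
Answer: $\frac{2273}{5131} \approx 0.44299$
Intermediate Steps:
$t{\left(I \right)} = 6 I \left(-3 + I\right)$ ($t{\left(I \right)} = \left(-3 + I\right) I 6 = I \left(-3 + I\right) 6 = 6 I \left(-3 + I\right)$)
$\frac{-1173 + 3446}{t{\left(-27 + 36 \right)} + 4807} = \frac{-1173 + 3446}{6 \left(-27 + 36\right) \left(-3 + \left(-27 + 36\right)\right) + 4807} = \frac{2273}{6 \cdot 9 \left(-3 + 9\right) + 4807} = \frac{2273}{6 \cdot 9 \cdot 6 + 4807} = \frac{2273}{324 + 4807} = \frac{2273}{5131}$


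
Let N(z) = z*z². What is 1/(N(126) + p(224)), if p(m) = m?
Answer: 1/2000600 ≈ 4.9985e-7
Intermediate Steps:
N(z) = z³
1/(N(126) + p(224)) = 1/(126³ + 224) = 1/(2000376 + 224) = 1/2000600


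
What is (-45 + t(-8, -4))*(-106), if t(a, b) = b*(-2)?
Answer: 3922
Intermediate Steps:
t(a, b) = -2*b
(-45 + t(-8, -4))*(-106) = (-45 - 2*(-4))*(-106) = (-45 + 8)*(-106) = -37*(-106) = 3922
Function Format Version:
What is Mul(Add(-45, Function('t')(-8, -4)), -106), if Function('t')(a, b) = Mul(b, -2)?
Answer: 3922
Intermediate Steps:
Function('t')(a, b) = Mul(-2, b)
Mul(Add(-45, Function('t')(-8, -4)), -106) = Mul(Add(-45, Mul(-2, -4)), -106) = Mul(Add(-45, 8), -106) = Mul(-37, -106) = 3922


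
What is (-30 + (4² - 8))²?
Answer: 484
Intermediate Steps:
(-30 + (4² - 8))² = (-30 + (16 - 8))² = (-30 + 8)² = (-22)² = 484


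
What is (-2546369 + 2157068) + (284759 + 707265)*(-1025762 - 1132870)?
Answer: -2141415140469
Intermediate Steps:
(-2546369 + 2157068) + (284759 + 707265)*(-1025762 - 1132870) = -389301 + 992024*(-2158632) = -389301 - 2141414751168 = -2141415140469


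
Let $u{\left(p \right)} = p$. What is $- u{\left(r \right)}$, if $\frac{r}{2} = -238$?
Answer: $476$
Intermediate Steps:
$r = -476$ ($r = 2 \left(-238\right) = -476$)
$- u{\left(r \right)} = \left(-1\right) \left(-476\right) = 476$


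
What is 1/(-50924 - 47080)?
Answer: -1/98004 ≈ -1.0204e-5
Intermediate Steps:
1/(-50924 - 47080) = 1/(-98004) = -1/98004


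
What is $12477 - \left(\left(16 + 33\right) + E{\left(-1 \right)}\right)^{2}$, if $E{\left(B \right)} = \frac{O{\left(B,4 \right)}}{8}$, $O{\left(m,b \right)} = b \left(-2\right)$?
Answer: $10173$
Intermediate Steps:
$O{\left(m,b \right)} = - 2 b$
$E{\left(B \right)} = -1$ ($E{\left(B \right)} = \frac{\left(-2\right) 4}{8} = \left(-8\right) \frac{1}{8} = -1$)
$12477 - \left(\left(16 + 33\right) + E{\left(-1 \right)}\right)^{2} = 12477 - \left(\left(16 + 33\right) - 1\right)^{2} = 12477 - \left(49 - 1\right)^{2} = 12477 - 48^{2} = 12477 - 2304 = 10173$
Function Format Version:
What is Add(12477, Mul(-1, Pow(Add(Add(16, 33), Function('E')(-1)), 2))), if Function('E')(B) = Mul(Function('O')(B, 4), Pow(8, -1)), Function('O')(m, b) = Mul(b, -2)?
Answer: 10173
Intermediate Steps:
Function('O')(m, b) = Mul(-2, b)
Function('E')(B) = -1 (Function('E')(B) = Mul(Mul(-2, 4), Pow(8, -1)) = Mul(-8, Rational(1, 8)) = -1)
Add(12477, Mul(-1, Pow(Add(Add(16, 33), Function('E')(-1)), 2))) = Add(12477, Mul(-1, Pow(Add(Add(16, 33), -1), 2))) = Add(12477, Mul(-1, Pow(Add(49, -1), 2))) = Add(12477, Mul(-1, Pow(48, 2))) = Add(12477, Mul(-1, 2304)) = Add(12477, -2304) = 10173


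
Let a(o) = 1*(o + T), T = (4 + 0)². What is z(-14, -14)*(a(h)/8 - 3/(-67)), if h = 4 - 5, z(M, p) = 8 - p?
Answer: 11319/268 ≈ 42.235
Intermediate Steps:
T = 16 (T = 4² = 16)
h = -1
a(o) = 16 + o (a(o) = 1*(o + 16) = 1*(16 + o) = 16 + o)
z(-14, -14)*(a(h)/8 - 3/(-67)) = (8 - 1*(-14))*((16 - 1)/8 - 3/(-67)) = (8 + 14)*(15*(⅛) - 3*(-1/67)) = 22*(15/8 + 3/67) = 22*(1029/536) = 11319/268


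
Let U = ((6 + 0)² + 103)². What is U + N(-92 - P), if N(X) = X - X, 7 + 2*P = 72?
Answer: 19321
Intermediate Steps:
P = 65/2 (P = -7/2 + (½)*72 = -7/2 + 36 = 65/2 ≈ 32.500)
N(X) = 0
U = 19321 (U = (6² + 103)² = (36 + 103)² = 139² = 19321)
U + N(-92 - P) = 19321 + 0 = 19321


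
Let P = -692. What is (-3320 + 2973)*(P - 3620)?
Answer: 1496264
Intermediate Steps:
(-3320 + 2973)*(P - 3620) = (-3320 + 2973)*(-692 - 3620) = -347*(-4312) = 1496264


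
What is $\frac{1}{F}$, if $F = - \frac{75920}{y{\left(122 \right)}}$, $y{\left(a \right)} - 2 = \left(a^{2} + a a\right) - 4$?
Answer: $- \frac{14883}{37960} \approx -0.39207$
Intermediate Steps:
$y{\left(a \right)} = -2 + 2 a^{2}$ ($y{\left(a \right)} = 2 - \left(4 - a^{2} - a a\right) = 2 + \left(\left(a^{2} + a^{2}\right) - 4\right) = 2 + \left(2 a^{2} - 4\right) = 2 + \left(-4 + 2 a^{2}\right) = -2 + 2 a^{2}$)
$F = - \frac{37960}{14883}$ ($F = - \frac{75920}{-2 + 2 \cdot 122^{2}} = - \frac{75920}{-2 + 2 \cdot 14884} = - \frac{75920}{-2 + 29768} = - \frac{75920}{29766} = \left(-75920\right) \frac{1}{29766} = - \frac{37960}{14883} \approx -2.5506$)
$\frac{1}{F} = \frac{1}{- \frac{37960}{14883}} = - \frac{14883}{37960}$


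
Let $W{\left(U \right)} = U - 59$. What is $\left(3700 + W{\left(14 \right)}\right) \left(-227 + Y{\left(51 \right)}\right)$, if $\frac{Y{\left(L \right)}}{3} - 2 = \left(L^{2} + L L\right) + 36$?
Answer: $56626915$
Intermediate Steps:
$W{\left(U \right)} = -59 + U$
$Y{\left(L \right)} = 114 + 6 L^{2}$ ($Y{\left(L \right)} = 6 + 3 \left(\left(L^{2} + L L\right) + 36\right) = 6 + 3 \left(\left(L^{2} + L^{2}\right) + 36\right) = 6 + 3 \left(2 L^{2} + 36\right) = 6 + 3 \left(36 + 2 L^{2}\right) = 6 + \left(108 + 6 L^{2}\right) = 114 + 6 L^{2}$)
$\left(3700 + W{\left(14 \right)}\right) \left(-227 + Y{\left(51 \right)}\right) = \left(3700 + \left(-59 + 14\right)\right) \left(-227 + \left(114 + 6 \cdot 51^{2}\right)\right) = \left(3700 - 45\right) \left(-227 + \left(114 + 6 \cdot 2601\right)\right) = 3655 \left(-227 + \left(114 + 15606\right)\right) = 3655 \left(-227 + 15720\right) = 3655 \cdot 15493 = 56626915$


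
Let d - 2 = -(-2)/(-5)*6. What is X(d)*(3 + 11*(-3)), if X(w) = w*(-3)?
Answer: -36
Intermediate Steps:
d = -⅖ (d = 2 - (-2)/(-5)*6 = 2 - (-2)*(-1)/5*6 = 2 - 1*⅖*6 = 2 - ⅖*6 = 2 - 12/5 = -⅖ ≈ -0.40000)
X(w) = -3*w
X(d)*(3 + 11*(-3)) = (-3*(-⅖))*(3 + 11*(-3)) = 6*(3 - 33)/5 = (6/5)*(-30) = -36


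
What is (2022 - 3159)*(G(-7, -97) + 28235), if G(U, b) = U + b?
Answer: -31984947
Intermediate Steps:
(2022 - 3159)*(G(-7, -97) + 28235) = (2022 - 3159)*((-7 - 97) + 28235) = -1137*(-104 + 28235) = -1137*28131 = -31984947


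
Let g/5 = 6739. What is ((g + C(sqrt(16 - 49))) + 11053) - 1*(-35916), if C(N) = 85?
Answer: 80749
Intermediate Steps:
g = 33695 (g = 5*6739 = 33695)
((g + C(sqrt(16 - 49))) + 11053) - 1*(-35916) = ((33695 + 85) + 11053) - 1*(-35916) = (33780 + 11053) + 35916 = 44833 + 35916 = 80749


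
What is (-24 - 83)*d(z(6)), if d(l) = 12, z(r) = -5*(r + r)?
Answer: -1284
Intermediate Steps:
z(r) = -10*r
(-24 - 83)*d(z(6)) = (-24 - 83)*12 = -107*12 = -1284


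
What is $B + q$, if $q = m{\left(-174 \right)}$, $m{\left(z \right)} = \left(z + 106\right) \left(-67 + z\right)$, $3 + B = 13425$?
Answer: $29810$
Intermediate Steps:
$B = 13422$ ($B = -3 + 13425 = 13422$)
$m{\left(z \right)} = \left(-67 + z\right) \left(106 + z\right)$ ($m{\left(z \right)} = \left(106 + z\right) \left(-67 + z\right) = \left(-67 + z\right) \left(106 + z\right)$)
$q = 16388$ ($q = -7102 + \left(-174\right)^{2} + 39 \left(-174\right) = -7102 + 30276 - 6786 = 16388$)
$B + q = 13422 + 16388 = 29810$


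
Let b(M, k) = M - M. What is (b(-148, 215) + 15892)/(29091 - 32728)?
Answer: -15892/3637 ≈ -4.3695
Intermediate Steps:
b(M, k) = 0
(b(-148, 215) + 15892)/(29091 - 32728) = (0 + 15892)/(29091 - 32728) = 15892/(-3637) = 15892*(-1/3637) = -15892/3637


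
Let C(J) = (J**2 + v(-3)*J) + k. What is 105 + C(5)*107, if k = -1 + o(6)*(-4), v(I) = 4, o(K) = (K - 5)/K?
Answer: 14225/3 ≈ 4741.7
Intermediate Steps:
o(K) = (-5 + K)/K
k = -5/3 (k = -1 + ((-5 + 6)/6)*(-4) = -1 + ((1/6)*1)*(-4) = -1 + (1/6)*(-4) = -1 - 2/3 = -5/3 ≈ -1.6667)
C(J) = -5/3 + J**2 + 4*J (C(J) = (J**2 + 4*J) - 5/3 = -5/3 + J**2 + 4*J)
105 + C(5)*107 = 105 + (-5/3 + 5**2 + 4*5)*107 = 105 + (-5/3 + 25 + 20)*107 = 105 + (130/3)*107 = 105 + 13910/3 = 14225/3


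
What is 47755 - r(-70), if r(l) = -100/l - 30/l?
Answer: 334272/7 ≈ 47753.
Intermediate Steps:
r(l) = -130/l
47755 - r(-70) = 47755 - (-130)/(-70) = 47755 - (-130)*(-1)/70 = 47755 - 1*13/7 = 47755 - 13/7 = 334272/7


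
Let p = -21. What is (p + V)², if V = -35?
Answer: 3136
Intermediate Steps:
(p + V)² = (-21 - 35)² = (-56)² = 3136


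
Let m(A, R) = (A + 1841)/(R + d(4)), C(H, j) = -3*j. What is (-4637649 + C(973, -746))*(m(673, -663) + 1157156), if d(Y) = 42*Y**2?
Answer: -5365188475922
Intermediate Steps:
m(A, R) = (1841 + A)/(672 + R) (m(A, R) = (A + 1841)/(R + 42*4**2) = (1841 + A)/(R + 42*16) = (1841 + A)/(R + 672) = (1841 + A)/(672 + R))
(-4637649 + C(973, -746))*(m(673, -663) + 1157156) = (-4637649 - 3*(-746))*((1841 + 673)/(672 - 663) + 1157156) = (-4637649 + 2238)*(2514/9 + 1157156) = -4635411*((1/9)*2514 + 1157156) = -4635411*(838/3 + 1157156) = -4635411*3472306/3 = -5365188475922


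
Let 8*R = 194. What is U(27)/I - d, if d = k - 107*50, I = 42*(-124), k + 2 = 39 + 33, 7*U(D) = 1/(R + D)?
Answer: 9864993599/1868370 ≈ 5280.0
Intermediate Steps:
R = 97/4 (R = (⅛)*194 = 97/4 ≈ 24.250)
U(D) = 1/(7*(97/4 + D))
k = 70 (k = -2 + (39 + 33) = -2 + 72 = 70)
I = -5208
d = -5280 (d = 70 - 107*50 = 70 - 5350 = -5280)
U(27)/I - d = (4/(7*(97 + 4*27)))/(-5208) - 1*(-5280) = (4/(7*(97 + 108)))*(-1/5208) + 5280 = ((4/7)/205)*(-1/5208) + 5280 = ((4/7)*(1/205))*(-1/5208) + 5280 = (4/1435)*(-1/5208) + 5280 = -1/1868370 + 5280 = 9864993599/1868370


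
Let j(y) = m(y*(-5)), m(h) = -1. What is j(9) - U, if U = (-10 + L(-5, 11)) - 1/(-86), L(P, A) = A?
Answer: -173/86 ≈ -2.0116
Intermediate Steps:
j(y) = -1
U = 87/86 (U = (-10 + 11) - 1/(-86) = 1 - 1*(-1/86) = 1 + 1/86 = 87/86 ≈ 1.0116)
j(9) - U = -1 - 1*87/86 = -1 - 87/86 = -173/86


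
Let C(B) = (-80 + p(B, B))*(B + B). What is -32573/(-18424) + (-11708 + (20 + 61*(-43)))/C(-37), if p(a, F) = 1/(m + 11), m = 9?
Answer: -709542241/1090019112 ≈ -0.65094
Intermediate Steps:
p(a, F) = 1/20 (p(a, F) = 1/(9 + 11) = 1/20)
C(B) = -1599*B/10 (C(B) = (-80 + 1/20)*(B + B) = -1599*B/10)
-32573/(-18424) + (-11708 + (20 + 61*(-43)))/C(-37) = -32573/(-18424) + (-11708 + (20 + 61*(-43)))/((-1599/10*(-37))) = -32573*(-1/18424) + (-11708 + (20 - 2623))/(59163/10) = 32573/18424 + (-11708 - 2603)*(10/59163) = 32573/18424 - 14311*10/59163 = 32573/18424 - 143110/59163 = -709542241/1090019112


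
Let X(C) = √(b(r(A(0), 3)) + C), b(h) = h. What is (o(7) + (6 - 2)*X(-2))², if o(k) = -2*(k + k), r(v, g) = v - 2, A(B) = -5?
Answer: 640 - 672*I ≈ 640.0 - 672.0*I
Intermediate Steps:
r(v, g) = -2 + v
o(k) = -4*k
X(C) = √(-7 + C) (X(C) = √((-2 - 5) + C) = √(-7 + C))
(o(7) + (6 - 2)*X(-2))² = (-4*7 + (6 - 2)*√(-7 - 2))² = (-28 + 4*√(-9))² = (-28 + 4*(3*I))² = (-28 + 12*I)²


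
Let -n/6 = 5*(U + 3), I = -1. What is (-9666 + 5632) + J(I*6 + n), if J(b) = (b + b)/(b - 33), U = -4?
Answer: -12118/3 ≈ -4039.3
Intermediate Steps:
n = 30 (n = -30*(-4 + 3) = -30*(-1) = -6*(-5) = 30)
J(b) = 2*b/(-33 + b) (J(b) = (2*b)/(-33 + b) = 2*b/(-33 + b))
(-9666 + 5632) + J(I*6 + n) = (-9666 + 5632) + 2*(-1*6 + 30)/(-33 + (-1*6 + 30)) = -4034 + 2*(-6 + 30)/(-33 + (-6 + 30)) = -4034 + 2*24/(-33 + 24) = -4034 + 2*24/(-9) = -4034 + 2*24*(-1/9) = -4034 - 16/3 = -12118/3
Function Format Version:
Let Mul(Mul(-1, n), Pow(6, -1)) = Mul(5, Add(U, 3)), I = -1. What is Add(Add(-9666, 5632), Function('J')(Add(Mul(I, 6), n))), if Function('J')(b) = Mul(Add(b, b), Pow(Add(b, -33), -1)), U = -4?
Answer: Rational(-12118, 3) ≈ -4039.3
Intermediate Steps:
n = 30 (n = Mul(-6, Mul(5, Add(-4, 3))) = Mul(-6, Mul(5, -1)) = Mul(-6, -5) = 30)
Function('J')(b) = Mul(2, b, Pow(Add(-33, b), -1)) (Function('J')(b) = Mul(Mul(2, b), Pow(Add(-33, b), -1)) = Mul(2, b, Pow(Add(-33, b), -1)))
Add(Add(-9666, 5632), Function('J')(Add(Mul(I, 6), n))) = Add(Add(-9666, 5632), Mul(2, Add(Mul(-1, 6), 30), Pow(Add(-33, Add(Mul(-1, 6), 30)), -1))) = Add(-4034, Mul(2, Add(-6, 30), Pow(Add(-33, Add(-6, 30)), -1))) = Add(-4034, Mul(2, 24, Pow(Add(-33, 24), -1))) = Add(-4034, Mul(2, 24, Pow(-9, -1))) = Add(-4034, Mul(2, 24, Rational(-1, 9))) = Add(-4034, Rational(-16, 3)) = Rational(-12118, 3)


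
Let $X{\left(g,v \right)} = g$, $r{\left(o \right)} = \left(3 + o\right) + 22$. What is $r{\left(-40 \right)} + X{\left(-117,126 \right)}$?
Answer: $-132$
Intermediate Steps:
$r{\left(o \right)} = 25 + o$
$r{\left(-40 \right)} + X{\left(-117,126 \right)} = \left(25 - 40\right) - 117 = -15 - 117 = -132$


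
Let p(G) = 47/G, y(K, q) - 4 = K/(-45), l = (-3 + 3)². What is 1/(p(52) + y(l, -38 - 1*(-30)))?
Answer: 52/255 ≈ 0.20392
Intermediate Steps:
l = 0 (l = 0² = 0)
y(K, q) = 4 - K/45 (y(K, q) = 4 + K/(-45) = 4 + K*(-1/45) = 4 - K/45)
1/(p(52) + y(l, -38 - 1*(-30))) = 1/(47/52 + (4 - 1/45*0)) = 1/(47*(1/52) + (4 + 0)) = 1/(47/52 + 4) = 1/(255/52) = 52/255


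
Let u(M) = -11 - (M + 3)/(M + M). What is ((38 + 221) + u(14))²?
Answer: 47983329/784 ≈ 61203.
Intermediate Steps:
u(M) = -11 - (3 + M)/(2*M)
((38 + 221) + u(14))² = ((38 + 221) + (½)*(-3 - 23*14)/14)² = (259 + (½)*(1/14)*(-3 - 322))² = (259 + (½)*(1/14)*(-325))² = (259 - 325/28)² = (6927/28)² = 47983329/784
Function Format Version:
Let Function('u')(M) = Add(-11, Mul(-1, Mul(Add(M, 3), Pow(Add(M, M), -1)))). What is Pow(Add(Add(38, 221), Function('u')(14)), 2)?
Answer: Rational(47983329, 784) ≈ 61203.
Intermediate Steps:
Function('u')(M) = Add(-11, Mul(Rational(-1, 2), Pow(M, -1), Add(3, M))) (Function('u')(M) = Add(-11, Mul(-1, Mul(Add(3, M), Pow(Mul(2, M), -1)))) = Add(-11, Mul(-1, Mul(Add(3, M), Mul(Rational(1, 2), Pow(M, -1))))) = Add(-11, Mul(-1, Mul(Rational(1, 2), Pow(M, -1), Add(3, M)))) = Add(-11, Mul(Rational(-1, 2), Pow(M, -1), Add(3, M))))
Pow(Add(Add(38, 221), Function('u')(14)), 2) = Pow(Add(Add(38, 221), Mul(Rational(1, 2), Pow(14, -1), Add(-3, Mul(-23, 14)))), 2) = Pow(Add(259, Mul(Rational(1, 2), Rational(1, 14), Add(-3, -322))), 2) = Pow(Add(259, Mul(Rational(1, 2), Rational(1, 14), -325)), 2) = Pow(Add(259, Rational(-325, 28)), 2) = Pow(Rational(6927, 28), 2) = Rational(47983329, 784)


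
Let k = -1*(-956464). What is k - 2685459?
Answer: -1728995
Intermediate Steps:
k = 956464
k - 2685459 = 956464 - 2685459 = -1728995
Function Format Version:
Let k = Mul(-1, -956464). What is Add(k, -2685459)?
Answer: -1728995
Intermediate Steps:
k = 956464
Add(k, -2685459) = Add(956464, -2685459) = -1728995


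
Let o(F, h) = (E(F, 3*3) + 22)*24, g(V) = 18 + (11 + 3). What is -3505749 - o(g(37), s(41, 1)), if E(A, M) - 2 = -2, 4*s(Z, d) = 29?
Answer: -3506277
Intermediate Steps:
s(Z, d) = 29/4 (s(Z, d) = (¼)*29 = 29/4)
g(V) = 32 (g(V) = 18 + 14 = 32)
E(A, M) = 0 (E(A, M) = 2 - 2 = 0)
o(F, h) = 528 (o(F, h) = (0 + 22)*24 = 22*24 = 528)
-3505749 - o(g(37), s(41, 1)) = -3505749 - 1*528 = -3505749 - 528 = -3506277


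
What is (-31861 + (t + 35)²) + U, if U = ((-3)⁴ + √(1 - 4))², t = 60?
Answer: -16278 + 162*I*√3 ≈ -16278.0 + 280.59*I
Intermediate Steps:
U = (81 + I*√3)² (U = (81 + √(-3))² = (81 + I*√3)² ≈ 6558.0 + 280.59*I)
(-31861 + (t + 35)²) + U = (-31861 + (60 + 35)²) + (81 + I*√3)² = (-31861 + 95²) + (81 + I*√3)² = (-31861 + 9025) + (81 + I*√3)² = -22836 + (81 + I*√3)²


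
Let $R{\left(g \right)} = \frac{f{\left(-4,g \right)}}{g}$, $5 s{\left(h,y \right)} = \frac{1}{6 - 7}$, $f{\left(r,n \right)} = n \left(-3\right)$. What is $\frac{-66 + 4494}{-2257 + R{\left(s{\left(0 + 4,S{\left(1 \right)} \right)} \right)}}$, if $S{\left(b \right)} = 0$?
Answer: $- \frac{1107}{565} \approx -1.9593$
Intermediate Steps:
$f{\left(r,n \right)} = - 3 n$
$s{\left(h,y \right)} = - \frac{1}{5}$ ($s{\left(h,y \right)} = \frac{1}{5 \left(6 - 7\right)} = \frac{1}{5 \left(-1\right)} = \frac{1}{5} \left(-1\right) = - \frac{1}{5}$)
$R{\left(g \right)} = -3$ ($R{\left(g \right)} = \frac{\left(-3\right) g}{g} = -3$)
$\frac{-66 + 4494}{-2257 + R{\left(s{\left(0 + 4,S{\left(1 \right)} \right)} \right)}} = \frac{-66 + 4494}{-2257 - 3} = \frac{4428}{-2260} = 4428 \left(- \frac{1}{2260}\right) = - \frac{1107}{565}$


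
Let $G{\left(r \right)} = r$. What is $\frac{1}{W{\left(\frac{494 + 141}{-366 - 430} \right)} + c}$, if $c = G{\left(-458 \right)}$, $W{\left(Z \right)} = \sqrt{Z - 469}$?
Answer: $- \frac{364568}{167346103} - \frac{6 i \sqrt{8268649}}{167346103} \approx -0.0021785 - 0.0001031 i$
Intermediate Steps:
$W{\left(Z \right)} = \sqrt{-469 + Z}$
$c = -458$
$\frac{1}{W{\left(\frac{494 + 141}{-366 - 430} \right)} + c} = \frac{1}{\sqrt{-469 + \frac{494 + 141}{-366 - 430}} - 458} = \frac{1}{\sqrt{-469 + \frac{635}{-796}} - 458} = \frac{1}{\sqrt{-469 + 635 \left(- \frac{1}{796}\right)} - 458} = \frac{1}{\sqrt{-469 - \frac{635}{796}} - 458} = \frac{1}{\sqrt{- \frac{373959}{796}} - 458} = \frac{1}{\frac{3 i \sqrt{8268649}}{398} - 458} = \frac{1}{-458 + \frac{3 i \sqrt{8268649}}{398}}$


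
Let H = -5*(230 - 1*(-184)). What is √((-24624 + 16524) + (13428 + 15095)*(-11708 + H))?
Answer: I*√392997994 ≈ 19824.0*I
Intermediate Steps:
H = -2070 (H = -5*(230 + 184) = -5*414 = -2070)
√((-24624 + 16524) + (13428 + 15095)*(-11708 + H)) = √((-24624 + 16524) + (13428 + 15095)*(-11708 - 2070)) = √(-8100 + 28523*(-13778)) = √(-8100 - 392989894) = √(-392997994) = I*√392997994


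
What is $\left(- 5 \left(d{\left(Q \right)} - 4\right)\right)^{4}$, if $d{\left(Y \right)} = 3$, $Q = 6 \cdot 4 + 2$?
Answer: $625$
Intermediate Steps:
$Q = 26$ ($Q = 24 + 2 = 26$)
$\left(- 5 \left(d{\left(Q \right)} - 4\right)\right)^{4} = \left(- 5 \left(3 - 4\right)\right)^{4} = \left(\left(-5\right) \left(-1\right)\right)^{4} = 5^{4} = 625$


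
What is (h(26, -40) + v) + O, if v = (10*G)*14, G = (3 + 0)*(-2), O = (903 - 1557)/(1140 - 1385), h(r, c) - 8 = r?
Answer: -196816/245 ≈ -803.33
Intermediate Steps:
h(r, c) = 8 + r
O = 654/245 (O = -654/(-245) = -654*(-1/245) = 654/245 ≈ 2.6694)
G = -6 (G = 3*(-2) = -6)
v = -840 (v = (10*(-6))*14 = -60*14 = -840)
(h(26, -40) + v) + O = ((8 + 26) - 840) + 654/245 = (34 - 840) + 654/245 = -806 + 654/245 = -196816/245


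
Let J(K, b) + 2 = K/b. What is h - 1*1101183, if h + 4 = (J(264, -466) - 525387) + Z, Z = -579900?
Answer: -514109040/233 ≈ -2.2065e+6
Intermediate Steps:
J(K, b) = -2 + K/b
h = -257533401/233 (h = -4 + (((-2 + 264/(-466)) - 525387) - 579900) = -4 + (((-2 + 264*(-1/466)) - 525387) - 579900) = -4 + (((-2 - 132/233) - 525387) - 579900) = -4 + ((-598/233 - 525387) - 579900) = -4 + (-122415769/233 - 579900) = -4 - 257532469/233 = -257533401/233 ≈ -1.1053e+6)
h - 1*1101183 = -257533401/233 - 1*1101183 = -257533401/233 - 1101183 = -514109040/233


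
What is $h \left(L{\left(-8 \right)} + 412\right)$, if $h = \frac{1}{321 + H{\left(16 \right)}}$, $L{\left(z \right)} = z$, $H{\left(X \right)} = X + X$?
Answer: $\frac{404}{353} \approx 1.1445$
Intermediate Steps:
$H{\left(X \right)} = 2 X$
$h = \frac{1}{353}$ ($h = \frac{1}{321 + 2 \cdot 16} = \frac{1}{321 + 32} = \frac{1}{353} \approx 0.0028329$)
$h \left(L{\left(-8 \right)} + 412\right) = \frac{-8 + 412}{353} = \frac{1}{353} \cdot 404 = \frac{404}{353}$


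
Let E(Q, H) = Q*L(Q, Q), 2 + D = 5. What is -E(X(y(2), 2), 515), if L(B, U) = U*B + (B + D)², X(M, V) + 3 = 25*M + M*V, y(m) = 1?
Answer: -31320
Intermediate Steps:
D = 3 (D = -2 + 5 = 3)
X(M, V) = -3 + 25*M + M*V (X(M, V) = -3 + (25*M + M*V) = -3 + 25*M + M*V)
L(B, U) = (3 + B)² + B*U (L(B, U) = U*B + (B + 3)² = B*U + (3 + B)² = (3 + B)² + B*U)
E(Q, H) = Q*(Q² + (3 + Q)²) (E(Q, H) = Q*((3 + Q)² + Q*Q) = Q*((3 + Q)² + Q²) = Q*(Q² + (3 + Q)²))
-E(X(y(2), 2), 515) = -(-3 + 25*1 + 1*2)*((-3 + 25*1 + 1*2)² + (3 + (-3 + 25*1 + 1*2))²) = -(-3 + 25 + 2)*((-3 + 25 + 2)² + (3 + (-3 + 25 + 2))²) = -24*(24² + (3 + 24)²) = -24*(576 + 27²) = -24*(576 + 729) = -24*1305 = -1*31320 = -31320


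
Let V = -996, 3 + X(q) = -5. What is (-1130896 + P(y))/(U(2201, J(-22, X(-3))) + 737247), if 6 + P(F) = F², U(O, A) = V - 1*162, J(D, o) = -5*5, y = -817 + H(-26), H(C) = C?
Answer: -420253/736089 ≈ -0.57093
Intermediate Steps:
X(q) = -8 (X(q) = -3 - 5 = -8)
y = -843 (y = -817 - 26 = -843)
J(D, o) = -25
U(O, A) = -1158 (U(O, A) = -996 - 1*162 = -996 - 162 = -1158)
P(F) = -6 + F²
(-1130896 + P(y))/(U(2201, J(-22, X(-3))) + 737247) = (-1130896 + (-6 + (-843)²))/(-1158 + 737247) = (-1130896 + (-6 + 710649))/736089 = (-1130896 + 710643)*(1/736089) = -420253*1/736089 = -420253/736089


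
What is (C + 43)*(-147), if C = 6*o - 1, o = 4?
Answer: -9702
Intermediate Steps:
C = 23 (C = 6*4 - 1 = 24 - 1 = 23)
(C + 43)*(-147) = (23 + 43)*(-147) = 66*(-147) = -9702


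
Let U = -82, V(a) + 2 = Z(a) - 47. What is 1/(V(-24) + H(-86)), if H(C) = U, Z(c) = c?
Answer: -1/155 ≈ -0.0064516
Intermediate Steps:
V(a) = -49 + a (V(a) = -2 + (a - 47) = -2 + (-47 + a) = -49 + a)
H(C) = -82
1/(V(-24) + H(-86)) = 1/((-49 - 24) - 82) = 1/(-73 - 82) = 1/(-155) = -1/155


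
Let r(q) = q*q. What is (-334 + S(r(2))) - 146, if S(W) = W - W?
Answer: -480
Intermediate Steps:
r(q) = q²
S(W) = 0
(-334 + S(r(2))) - 146 = (-334 + 0) - 146 = -334 - 146 = -480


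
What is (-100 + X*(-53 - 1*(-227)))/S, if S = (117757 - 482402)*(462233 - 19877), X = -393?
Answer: 34241/80651451810 ≈ 4.2456e-7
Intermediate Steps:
S = -161302903620 (S = -364645*442356 = -161302903620)
(-100 + X*(-53 - 1*(-227)))/S = (-100 - 393*(-53 - 1*(-227)))/(-161302903620) = (-100 - 393*(-53 + 227))*(-1/161302903620) = (-100 - 393*174)*(-1/161302903620) = (-100 - 68382)*(-1/161302903620) = -68482*(-1/161302903620) = 34241/80651451810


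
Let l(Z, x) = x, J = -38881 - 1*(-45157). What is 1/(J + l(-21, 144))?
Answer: 1/6420 ≈ 0.00015576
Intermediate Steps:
J = 6276 (J = -38881 + 45157 = 6276)
1/(J + l(-21, 144)) = 1/(6276 + 144) = 1/6420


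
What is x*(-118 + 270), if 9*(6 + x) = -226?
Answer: -42560/9 ≈ -4728.9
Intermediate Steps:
x = -280/9 (x = -6 + (1/9)*(-226) = -6 - 226/9 = -280/9 ≈ -31.111)
x*(-118 + 270) = -280*(-118 + 270)/9 = -280/9*152 = -42560/9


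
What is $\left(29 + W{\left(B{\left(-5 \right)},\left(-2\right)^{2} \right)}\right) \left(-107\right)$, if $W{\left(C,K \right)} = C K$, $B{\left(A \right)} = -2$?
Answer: $-2247$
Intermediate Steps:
$\left(29 + W{\left(B{\left(-5 \right)},\left(-2\right)^{2} \right)}\right) \left(-107\right) = \left(29 - 2 \left(-2\right)^{2}\right) \left(-107\right) = \left(29 - 8\right) \left(-107\right) = 21 \left(-107\right) = -2247$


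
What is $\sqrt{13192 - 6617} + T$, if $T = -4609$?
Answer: $-4609 + 5 \sqrt{263} \approx -4527.9$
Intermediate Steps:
$\sqrt{13192 - 6617} + T = \sqrt{13192 - 6617} - 4609 = \sqrt{6575} - 4609 = 5 \sqrt{263} - 4609 = -4609 + 5 \sqrt{263}$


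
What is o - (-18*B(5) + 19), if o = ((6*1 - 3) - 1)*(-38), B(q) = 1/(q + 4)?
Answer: -93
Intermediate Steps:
B(q) = 1/(4 + q)
o = -76 (o = ((6 - 3) - 1)*(-38) = (3 - 1)*(-38) = 2*(-38) = -76)
o - (-18*B(5) + 19) = -76 - (-18/(4 + 5) + 19) = -76 - (-18/9 + 19) = -76 - (-18*1/9 + 19) = -76 - (-2 + 19) = -76 - 1*17 = -76 - 17 = -93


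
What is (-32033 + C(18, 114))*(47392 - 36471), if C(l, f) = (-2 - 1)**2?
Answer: -349734104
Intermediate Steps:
C(l, f) = 9 (C(l, f) = (-3)**2 = 9)
(-32033 + C(18, 114))*(47392 - 36471) = (-32033 + 9)*(47392 - 36471) = -32024*10921 = -349734104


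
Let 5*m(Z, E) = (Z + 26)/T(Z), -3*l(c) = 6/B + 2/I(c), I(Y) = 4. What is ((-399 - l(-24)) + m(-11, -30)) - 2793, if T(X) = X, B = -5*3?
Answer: -1053439/330 ≈ -3192.2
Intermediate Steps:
B = -15
l(c) = -1/30 (l(c) = -(6/(-15) + 2/4)/3 = -(6*(-1/15) + 2*(¼))/3 = -(-⅖ + ½)/3 = -⅓*⅒ = -1/30)
m(Z, E) = (26 + Z)/(5*Z) (m(Z, E) = ((Z + 26)/Z)/5 = ((26 + Z)/Z)/5 = (26 + Z)/(5*Z))
((-399 - l(-24)) + m(-11, -30)) - 2793 = ((-399 - 1*(-1/30)) + (⅕)*(26 - 11)/(-11)) - 2793 = ((-399 + 1/30) + (⅕)*(-1/11)*15) - 2793 = (-11969/30 - 3/11) - 2793 = -131749/330 - 2793 = -1053439/330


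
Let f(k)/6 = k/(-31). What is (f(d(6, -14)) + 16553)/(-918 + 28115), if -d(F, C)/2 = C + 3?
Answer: 513011/843107 ≈ 0.60848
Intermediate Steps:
d(F, C) = -6 - 2*C (d(F, C) = -2*(C + 3) = -2*(3 + C) = -6 - 2*C)
f(k) = -6*k/31 (f(k) = 6*(k/(-31)) = 6*(k*(-1/31)) = 6*(-k/31) = -6*k/31)
(f(d(6, -14)) + 16553)/(-918 + 28115) = (-6*(-6 - 2*(-14))/31 + 16553)/(-918 + 28115) = (-6*(-6 + 28)/31 + 16553)/27197 = (-6/31*22 + 16553)*(1/27197) = (-132/31 + 16553)*(1/27197) = (513011/31)*(1/27197) = 513011/843107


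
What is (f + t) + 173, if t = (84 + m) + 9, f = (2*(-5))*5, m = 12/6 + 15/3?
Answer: 223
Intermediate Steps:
m = 7 (m = 12*(⅙) + 15*(⅓) = 2 + 5 = 7)
f = -50 (f = -10*5 = -50)
t = 100 (t = (84 + 7) + 9 = 91 + 9 = 100)
(f + t) + 173 = (-50 + 100) + 173 = 50 + 173 = 223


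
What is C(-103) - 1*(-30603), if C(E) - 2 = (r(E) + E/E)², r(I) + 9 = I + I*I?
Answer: 110238609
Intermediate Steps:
r(I) = -9 + I + I² (r(I) = -9 + (I + I*I) = -9 + (I + I²) = -9 + I + I²)
C(E) = 2 + (-8 + E + E²)² (C(E) = 2 + ((-9 + E + E²) + E/E)² = 2 + ((-9 + E + E²) + 1)² = 2 + (-8 + E + E²)²)
C(-103) - 1*(-30603) = (2 + (-8 - 103 + (-103)²)²) - 1*(-30603) = (2 + (-8 - 103 + 10609)²) + 30603 = (2 + 10498²) + 30603 = (2 + 110208004) + 30603 = 110208006 + 30603 = 110238609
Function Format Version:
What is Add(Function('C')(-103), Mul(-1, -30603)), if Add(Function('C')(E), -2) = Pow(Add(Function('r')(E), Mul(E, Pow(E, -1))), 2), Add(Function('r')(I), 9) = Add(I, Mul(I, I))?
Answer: 110238609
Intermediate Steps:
Function('r')(I) = Add(-9, I, Pow(I, 2)) (Function('r')(I) = Add(-9, Add(I, Mul(I, I))) = Add(-9, Add(I, Pow(I, 2))) = Add(-9, I, Pow(I, 2)))
Function('C')(E) = Add(2, Pow(Add(-8, E, Pow(E, 2)), 2)) (Function('C')(E) = Add(2, Pow(Add(Add(-9, E, Pow(E, 2)), Mul(E, Pow(E, -1))), 2)) = Add(2, Pow(Add(Add(-9, E, Pow(E, 2)), 1), 2)) = Add(2, Pow(Add(-8, E, Pow(E, 2)), 2)))
Add(Function('C')(-103), Mul(-1, -30603)) = Add(Add(2, Pow(Add(-8, -103, Pow(-103, 2)), 2)), Mul(-1, -30603)) = Add(Add(2, Pow(Add(-8, -103, 10609), 2)), 30603) = Add(Add(2, Pow(10498, 2)), 30603) = Add(Add(2, 110208004), 30603) = Add(110208006, 30603) = 110238609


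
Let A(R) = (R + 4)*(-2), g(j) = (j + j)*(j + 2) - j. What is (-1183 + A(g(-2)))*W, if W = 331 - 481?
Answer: 179250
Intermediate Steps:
g(j) = -j + 2*j*(2 + j) (g(j) = (2*j)*(2 + j) - j = 2*j*(2 + j) - j = -j + 2*j*(2 + j))
A(R) = -8 - 2*R (A(R) = (4 + R)*(-2) = -8 - 2*R)
W = -150
(-1183 + A(g(-2)))*W = (-1183 + (-8 - (-4)*(3 + 2*(-2))))*(-150) = (-1183 + (-8 - (-4)*(3 - 4)))*(-150) = (-1183 + (-8 - (-4)*(-1)))*(-150) = (-1183 + (-8 - 2*2))*(-150) = (-1183 + (-8 - 4))*(-150) = (-1183 - 12)*(-150) = -1195*(-150) = 179250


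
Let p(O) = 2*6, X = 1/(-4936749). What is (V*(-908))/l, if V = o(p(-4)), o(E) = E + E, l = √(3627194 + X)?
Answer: -21792*√88400124798195356445/17906546352305 ≈ -11.442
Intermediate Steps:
X = -1/4936749 ≈ -2.0256e-7
p(O) = 12
l = √88400124798195356445/4936749 (l = √(3627194 - 1/4936749) = √(17906546352305/4936749) = √88400124798195356445/4936749 ≈ 1904.5)
o(E) = 2*E
V = 24 (V = 2*12 = 24)
(V*(-908))/l = (24*(-908))/((√88400124798195356445/4936749)) = -21792*√88400124798195356445/17906546352305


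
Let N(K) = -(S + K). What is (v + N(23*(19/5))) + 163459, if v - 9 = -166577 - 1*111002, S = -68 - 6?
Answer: -570622/5 ≈ -1.1412e+5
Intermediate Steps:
S = -74
v = -277570 (v = 9 + (-166577 - 1*111002) = 9 + (-166577 - 111002) = 9 - 277579 = -277570)
N(K) = 74 - K (N(K) = -(-74 + K) = 74 - K)
(v + N(23*(19/5))) + 163459 = (-277570 + (74 - 23*19/5)) + 163459 = (-277570 + (74 - 1*437/5)) + 163459 = (-277570 + (74 - 437/5)) + 163459 = (-277570 - 67/5) + 163459 = -1387917/5 + 163459 = -570622/5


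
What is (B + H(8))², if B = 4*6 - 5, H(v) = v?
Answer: 729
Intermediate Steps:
B = 19 (B = 24 - 5 = 19)
(B + H(8))² = (19 + 8)² = 27² = 729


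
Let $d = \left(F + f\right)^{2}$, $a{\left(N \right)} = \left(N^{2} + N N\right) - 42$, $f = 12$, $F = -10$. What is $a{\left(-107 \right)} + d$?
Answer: $22860$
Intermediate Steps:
$a{\left(N \right)} = -42 + 2 N^{2}$ ($a{\left(N \right)} = \left(N^{2} + N^{2}\right) - 42 = 2 N^{2} - 42 = -42 + 2 N^{2}$)
$d = 4$ ($d = \left(-10 + 12\right)^{2} = 2^{2} = 4$)
$a{\left(-107 \right)} + d = \left(-42 + 2 \left(-107\right)^{2}\right) + 4 = \left(-42 + 2 \cdot 11449\right) + 4 = \left(-42 + 22898\right) + 4 = 22856 + 4 = 22860$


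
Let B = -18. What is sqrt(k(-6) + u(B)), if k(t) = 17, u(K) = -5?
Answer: 2*sqrt(3) ≈ 3.4641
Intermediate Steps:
sqrt(k(-6) + u(B)) = sqrt(17 - 5) = sqrt(12) = 2*sqrt(3)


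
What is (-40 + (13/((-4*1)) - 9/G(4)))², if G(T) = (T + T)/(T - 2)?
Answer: 8281/4 ≈ 2070.3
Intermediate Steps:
G(T) = 2*T/(-2 + T) (G(T) = (2*T)/(-2 + T) = 2*T/(-2 + T))
(-40 + (13/((-4*1)) - 9/G(4)))² = (-40 + (13/((-4*1)) - 9/(2*4/(-2 + 4))))² = (-40 + (13/(-4) - 9/(2*4/2)))² = (-40 + (13*(-¼) - 9/(2*4*(½))))² = (-40 + (-13/4 - 9/4))² = (-40 - 11/2)² = (-91/2)² = 8281/4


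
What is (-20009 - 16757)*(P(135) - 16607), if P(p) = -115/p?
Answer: 16486315592/27 ≈ 6.1060e+8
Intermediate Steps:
(-20009 - 16757)*(P(135) - 16607) = (-20009 - 16757)*(-115/135 - 16607) = -36766*(-115*1/135 - 16607) = -36766*(-23/27 - 16607) = -36766*(-448412/27) = 16486315592/27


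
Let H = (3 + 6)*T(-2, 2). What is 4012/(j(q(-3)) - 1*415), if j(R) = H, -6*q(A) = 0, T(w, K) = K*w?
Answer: -4012/451 ≈ -8.8958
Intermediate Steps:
q(A) = 0 (q(A) = -1/6*0 = 0)
H = -36 (H = (3 + 6)*(2*(-2)) = 9*(-4) = -36)
j(R) = -36
4012/(j(q(-3)) - 1*415) = 4012/(-36 - 1*415) = 4012/(-36 - 415) = 4012/(-451) = 4012*(-1/451) = -4012/451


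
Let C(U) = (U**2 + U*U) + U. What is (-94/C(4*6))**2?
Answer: 2209/345744 ≈ 0.0063891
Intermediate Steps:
C(U) = U + 2*U**2 (C(U) = (U**2 + U**2) + U = 2*U**2 + U = U + 2*U**2)
(-94/C(4*6))**2 = (-94*1/(24*(1 + 2*(4*6))))**2 = (-94*1/(24*(1 + 2*24)))**2 = (-94*1/(24*(1 + 48)))**2 = (-94/(24*49))**2 = (-94/1176)**2 = (-94*1/1176)**2 = (-47/588)**2 = 2209/345744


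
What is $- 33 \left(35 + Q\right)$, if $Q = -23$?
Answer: $-396$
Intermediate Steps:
$- 33 \left(35 + Q\right) = - 33 \left(35 - 23\right) = \left(-33\right) 12 = -396$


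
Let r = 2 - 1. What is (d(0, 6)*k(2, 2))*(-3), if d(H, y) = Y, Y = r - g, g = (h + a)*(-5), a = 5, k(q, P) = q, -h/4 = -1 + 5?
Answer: 324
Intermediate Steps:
h = -16 (h = -4*(-1 + 5) = -4*4 = -16)
g = 55 (g = (-16 + 5)*(-5) = -11*(-5) = 55)
r = 1
Y = -54 (Y = 1 - 1*55 = 1 - 55 = -54)
d(H, y) = -54
(d(0, 6)*k(2, 2))*(-3) = -54*2*(-3) = -108*(-3) = 324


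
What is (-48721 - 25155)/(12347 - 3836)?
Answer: -73876/8511 ≈ -8.6801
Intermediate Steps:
(-48721 - 25155)/(12347 - 3836) = -73876/8511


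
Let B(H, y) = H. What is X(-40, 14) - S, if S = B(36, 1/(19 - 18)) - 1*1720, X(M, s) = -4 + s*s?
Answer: 1876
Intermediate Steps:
X(M, s) = -4 + s²
S = -1684 (S = 36 - 1*1720 = 36 - 1720 = -1684)
X(-40, 14) - S = (-4 + 14²) - 1*(-1684) = (-4 + 196) + 1684 = 192 + 1684 = 1876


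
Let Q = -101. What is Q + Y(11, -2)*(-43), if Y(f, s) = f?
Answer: -574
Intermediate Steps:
Q + Y(11, -2)*(-43) = -101 + 11*(-43) = -101 - 473 = -574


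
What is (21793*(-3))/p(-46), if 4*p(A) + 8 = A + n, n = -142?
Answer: 65379/49 ≈ 1334.3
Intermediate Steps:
p(A) = -75/2 + A/4 (p(A) = -2 + (A - 142)/4 = -2 + (-142 + A)/4 = -2 + (-71/2 + A/4) = -75/2 + A/4)
(21793*(-3))/p(-46) = (21793*(-3))/(-75/2 + (¼)*(-46)) = -65379/(-75/2 - 23/2) = -65379/(-49) = -65379*(-1/49) = 65379/49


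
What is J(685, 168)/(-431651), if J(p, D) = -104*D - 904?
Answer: 18376/431651 ≈ 0.042571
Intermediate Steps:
J(p, D) = -904 - 104*D
J(685, 168)/(-431651) = (-904 - 104*168)/(-431651) = (-904 - 17472)*(-1/431651) = -18376*(-1/431651) = 18376/431651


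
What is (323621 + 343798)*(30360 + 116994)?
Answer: 98346859326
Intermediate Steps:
(323621 + 343798)*(30360 + 116994) = 667419*147354 = 98346859326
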